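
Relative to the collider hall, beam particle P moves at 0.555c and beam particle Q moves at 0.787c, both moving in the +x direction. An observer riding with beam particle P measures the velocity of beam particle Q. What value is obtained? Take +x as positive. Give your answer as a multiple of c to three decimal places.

β_A = 0.555, β_B = 0.787.
Transform to A's frame with the inverse velocity-addition law: u' = (u − v)/(1 − uv/c²), taking u = β_B and v = β_A.
u' = (0.787 − 0.555) / (1 − (0.555)(0.787)) = 0.2320/0.5632 = 0.4119.

+0.412c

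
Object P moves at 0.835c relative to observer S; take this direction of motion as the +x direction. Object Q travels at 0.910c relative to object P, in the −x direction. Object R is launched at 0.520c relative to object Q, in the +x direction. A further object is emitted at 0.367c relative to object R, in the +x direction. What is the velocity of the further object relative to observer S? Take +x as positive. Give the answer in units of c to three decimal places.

Apply u = (u' + v)/(1 + u'v/c²) successively, working outward toward observer S.
Start: velocity of object P relative to observer S = 0.8350c.
Compose with object Q (u' = -0.910 in object P frame): u_1 = (-0.910 + 0.835) / (1 + (-0.910)·0.835) = -0.0750/0.2402 = -0.3123.
Compose with object R (u' = 0.520 in object Q frame): u_2 = (0.520 + (-0.312)) / (1 + 0.520·(-0.312)) = 0.2077/0.8376 = 0.2480.
Compose with the further object (u' = 0.367 in object R frame): u_3 = (0.367 + 0.248) / (1 + 0.367·0.248) = 0.6150/1.0910 = 0.5637.

+0.564c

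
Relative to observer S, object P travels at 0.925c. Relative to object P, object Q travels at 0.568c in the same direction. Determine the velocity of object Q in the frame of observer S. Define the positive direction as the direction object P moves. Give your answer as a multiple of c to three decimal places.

0.979c

With v = 0.925 and u' = 0.568 (in units of c),
u = (u' + v)/(1 + u'v/c²):
u = (0.568 + 0.925) / (1 + 0.568·0.925) = 1.4930/1.5254 = 0.9788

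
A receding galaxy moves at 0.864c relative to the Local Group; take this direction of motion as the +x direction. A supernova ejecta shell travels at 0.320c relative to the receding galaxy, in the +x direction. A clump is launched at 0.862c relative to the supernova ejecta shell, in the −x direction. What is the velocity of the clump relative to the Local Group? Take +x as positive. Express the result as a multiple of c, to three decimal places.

Apply u = (u' + v)/(1 + u'v/c²) successively, working outward toward the Local Group.
Start: velocity of the receding galaxy relative to the Local Group = 0.8640c.
Compose with the supernova ejecta shell (u' = 0.320 in the receding galaxy frame): u_1 = (0.320 + 0.864) / (1 + 0.320·0.864) = 1.1840/1.2765 = 0.9276.
Compose with the clump (u' = -0.862 in the supernova ejecta shell frame): u_2 = (-0.862 + 0.928) / (1 + (-0.862)·0.928) = 0.0656/0.2005 = 0.3270.

+0.327c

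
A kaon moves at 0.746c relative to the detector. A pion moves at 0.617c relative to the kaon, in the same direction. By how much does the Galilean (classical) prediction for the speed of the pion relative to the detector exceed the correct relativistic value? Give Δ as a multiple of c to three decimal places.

Δ = 0.430c

Galilean: u_cl = 0.617 + 0.746 = 1.3630.
Relativistic: u_rel = (0.617 + 0.746) / (1 + 0.617·0.746) = 1.3630/1.4603 = 0.9334.
Δ = 1.3630 − 0.9334 = 0.4296.
(The classical prediction exceeds c; the relativistic result does not.)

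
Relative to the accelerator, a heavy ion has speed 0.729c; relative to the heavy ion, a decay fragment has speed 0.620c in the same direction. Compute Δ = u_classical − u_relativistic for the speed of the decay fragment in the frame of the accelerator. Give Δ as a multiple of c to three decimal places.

Δ = 0.420c

Galilean: u_cl = 0.620 + 0.729 = 1.3490.
Relativistic: u_rel = (0.620 + 0.729) / (1 + 0.620·0.729) = 1.3490/1.4520 = 0.9291.
Δ = 1.3490 − 0.9291 = 0.4199.
(The classical prediction exceeds c; the relativistic result does not.)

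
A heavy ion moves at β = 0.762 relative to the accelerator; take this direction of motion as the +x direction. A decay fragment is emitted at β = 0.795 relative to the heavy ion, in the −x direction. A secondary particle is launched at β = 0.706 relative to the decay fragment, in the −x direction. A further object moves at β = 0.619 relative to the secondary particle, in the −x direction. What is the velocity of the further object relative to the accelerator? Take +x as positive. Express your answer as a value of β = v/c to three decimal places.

β = -0.934

Apply u = (u' + v)/(1 + u'v/c²) successively, working outward toward the accelerator.
Start: velocity of the heavy ion relative to the accelerator = 0.7620c.
Compose with the decay fragment (u' = -0.795 in the heavy ion frame): u_1 = (-0.795 + 0.762) / (1 + (-0.795)·0.762) = -0.0330/0.3942 = -0.0837.
Compose with the secondary particle (u' = -0.706 in the decay fragment frame): u_2 = (-0.706 + (-0.084)) / (1 + (-0.706)·(-0.084)) = -0.7897/1.0591 = -0.7456.
Compose with the further object (u' = -0.619 in the secondary particle frame): u_3 = (-0.619 + (-0.746)) / (1 + (-0.619)·(-0.746)) = -1.3646/1.4616 = -0.9337.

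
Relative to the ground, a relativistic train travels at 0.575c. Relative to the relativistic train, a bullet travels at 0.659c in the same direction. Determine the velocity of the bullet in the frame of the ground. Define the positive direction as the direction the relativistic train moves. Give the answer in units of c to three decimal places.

0.895c

With v = 0.575 and u' = 0.659 (in units of c),
u = (u' + v)/(1 + u'v/c²):
u = (0.659 + 0.575) / (1 + 0.659·0.575) = 1.2340/1.3789 = 0.8949
(Galilean addition would give +1.234c, exceeding c.)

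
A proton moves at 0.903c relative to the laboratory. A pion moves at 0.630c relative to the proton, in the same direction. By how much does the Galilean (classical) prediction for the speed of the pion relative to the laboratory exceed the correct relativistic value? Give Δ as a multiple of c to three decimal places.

Galilean: u_cl = 0.630 + 0.903 = 1.5330.
Relativistic: u_rel = (0.630 + 0.903) / (1 + 0.630·0.903) = 1.5330/1.5689 = 0.9771.
Δ = 1.5330 − 0.9771 = 0.5559.
(The classical prediction exceeds c; the relativistic result does not.)

Δ = 0.556c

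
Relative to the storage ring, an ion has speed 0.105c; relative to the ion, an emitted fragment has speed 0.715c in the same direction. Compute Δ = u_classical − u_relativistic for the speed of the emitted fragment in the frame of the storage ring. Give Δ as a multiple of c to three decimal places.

Δ = 0.057c

Galilean: u_cl = 0.715 + 0.105 = 0.8200.
Relativistic: u_rel = (0.715 + 0.105) / (1 + 0.715·0.105) = 0.8200/1.0751 = 0.7627.
Δ = 0.8200 − 0.7627 = 0.0573.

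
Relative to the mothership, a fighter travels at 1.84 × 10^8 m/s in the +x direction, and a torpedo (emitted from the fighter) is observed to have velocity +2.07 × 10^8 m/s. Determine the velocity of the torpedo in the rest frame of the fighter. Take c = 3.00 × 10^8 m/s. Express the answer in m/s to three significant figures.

+3.99 × 10^7 m/s

v = 0.613c, u = 0.690c.
Invert the composition law: u' = (u − v)/(1 − uv/c²).
u' = (0.690 − 0.613) / (1 − (0.690)(0.613)) = 0.0767/0.5768 = 0.1329.
u' = 0.1329 × 3.00 × 10^8 m/s.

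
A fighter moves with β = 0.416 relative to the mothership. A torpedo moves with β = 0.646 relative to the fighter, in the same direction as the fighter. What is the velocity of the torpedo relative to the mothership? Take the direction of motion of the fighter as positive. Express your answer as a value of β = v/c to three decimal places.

With v = 0.416 and u' = 0.646 (in units of c),
u = (u' + v)/(1 + u'v/c²):
u = (0.646 + 0.416) / (1 + 0.646·0.416) = 1.0620/1.2687 = 0.8371

β = 0.837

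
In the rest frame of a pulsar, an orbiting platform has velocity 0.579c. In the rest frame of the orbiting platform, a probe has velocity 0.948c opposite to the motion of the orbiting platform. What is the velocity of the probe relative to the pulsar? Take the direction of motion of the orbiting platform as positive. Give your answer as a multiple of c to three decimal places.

-0.818c

With v = 0.579 and u' = -0.948 (in units of c),
u = (u' + v)/(1 + u'v/c²):
u = (-0.948 + 0.579) / (1 + (-0.948)·0.579) = -0.3690/0.4511 = -0.8180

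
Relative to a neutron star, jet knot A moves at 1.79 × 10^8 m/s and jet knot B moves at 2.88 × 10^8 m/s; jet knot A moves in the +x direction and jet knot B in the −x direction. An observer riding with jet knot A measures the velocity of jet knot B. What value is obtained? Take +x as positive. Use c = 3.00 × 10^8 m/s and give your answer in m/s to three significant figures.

β_A = 0.597, β_B = -0.960 (dividing each by c = 3.00 × 10^8 m/s).
Transform to A's frame with the inverse velocity-addition law: u' = (u − v)/(1 − uv/c²), taking u = β_B and v = β_A.
u' = (-0.960 − 0.597) / (1 − (0.597)(-0.960)) = -1.5567/1.5728 = -0.9897.
u' = -0.9897 × 3.00 × 10^8 m/s.

-2.97 × 10^8 m/s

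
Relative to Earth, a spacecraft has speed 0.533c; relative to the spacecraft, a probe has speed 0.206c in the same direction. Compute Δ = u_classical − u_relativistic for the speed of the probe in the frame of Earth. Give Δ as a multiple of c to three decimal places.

Δ = 0.073c

Galilean: u_cl = 0.206 + 0.533 = 0.7390.
Relativistic: u_rel = (0.206 + 0.533) / (1 + 0.206·0.533) = 0.7390/1.1098 = 0.6659.
Δ = 0.7390 − 0.6659 = 0.0731.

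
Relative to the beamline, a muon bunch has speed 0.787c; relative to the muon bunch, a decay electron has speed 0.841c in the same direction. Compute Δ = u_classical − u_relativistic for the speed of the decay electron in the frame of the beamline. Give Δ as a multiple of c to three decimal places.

Δ = 0.648c

Galilean: u_cl = 0.841 + 0.787 = 1.6280.
Relativistic: u_rel = (0.841 + 0.787) / (1 + 0.841·0.787) = 1.6280/1.6619 = 0.9796.
Δ = 1.6280 − 0.9796 = 0.6484.
(The classical prediction exceeds c; the relativistic result does not.)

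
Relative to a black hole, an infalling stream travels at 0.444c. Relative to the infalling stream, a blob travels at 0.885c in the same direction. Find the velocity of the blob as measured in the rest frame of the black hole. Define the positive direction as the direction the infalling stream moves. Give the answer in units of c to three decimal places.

With v = 0.444 and u' = 0.885 (in units of c),
u = (u' + v)/(1 + u'v/c²):
u = (0.885 + 0.444) / (1 + 0.885·0.444) = 1.3290/1.3929 = 0.9541
(Galilean addition would give +1.329c, exceeding c.)

0.954c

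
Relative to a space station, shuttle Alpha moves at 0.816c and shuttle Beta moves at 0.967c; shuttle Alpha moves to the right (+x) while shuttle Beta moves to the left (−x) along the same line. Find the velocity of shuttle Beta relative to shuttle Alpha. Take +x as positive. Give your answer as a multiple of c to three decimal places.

β_A = 0.816, β_B = -0.967.
Transform to A's frame with the inverse velocity-addition law: u' = (u − v)/(1 − uv/c²), taking u = β_B and v = β_A.
u' = (-0.967 − 0.816) / (1 − (0.816)(-0.967)) = -1.7830/1.7891 = -0.9966.

-0.997c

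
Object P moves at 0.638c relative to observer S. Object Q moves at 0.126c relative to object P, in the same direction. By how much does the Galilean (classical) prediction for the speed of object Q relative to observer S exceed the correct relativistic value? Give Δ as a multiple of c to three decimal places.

Δ = 0.057c

Galilean: u_cl = 0.126 + 0.638 = 0.7640.
Relativistic: u_rel = (0.126 + 0.638) / (1 + 0.126·0.638) = 0.7640/1.0804 = 0.7072.
Δ = 0.7640 − 0.7072 = 0.0568.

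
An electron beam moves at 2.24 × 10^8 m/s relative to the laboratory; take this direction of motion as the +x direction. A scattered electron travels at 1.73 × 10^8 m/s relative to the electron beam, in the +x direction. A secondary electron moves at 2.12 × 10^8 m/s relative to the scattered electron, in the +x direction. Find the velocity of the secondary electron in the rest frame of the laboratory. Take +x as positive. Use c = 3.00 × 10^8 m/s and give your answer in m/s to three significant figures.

Apply u = (u' + v)/(1 + u'v/c²) successively, working outward toward the laboratory.
(Dividing each given speed by c = 3.00 × 10^8 m/s to work in units of c.)
Start: velocity of the electron beam relative to the laboratory = 0.7467c.
Compose with the scattered electron (u' = 0.577 in the electron beam frame): u_1 = (0.577 + 0.747) / (1 + 0.577·0.747) = 1.3233/1.4306 = 0.9250.
Compose with the secondary electron (u' = 0.707 in the scattered electron frame): u_2 = (0.707 + 0.925) / (1 + 0.707·0.925) = 1.6317/1.6537 = 0.9867.
So u = 0.9867 × 3.00 × 10^8 m/s.

2.96 × 10^8 m/s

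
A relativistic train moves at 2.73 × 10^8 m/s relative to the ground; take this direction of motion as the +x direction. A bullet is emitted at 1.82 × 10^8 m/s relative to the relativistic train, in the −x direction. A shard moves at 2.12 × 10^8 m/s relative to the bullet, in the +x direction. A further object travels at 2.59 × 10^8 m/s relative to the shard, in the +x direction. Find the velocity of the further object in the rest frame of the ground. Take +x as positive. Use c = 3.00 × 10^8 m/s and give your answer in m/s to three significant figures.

Apply u = (u' + v)/(1 + u'v/c²) successively, working outward toward the ground.
(Dividing each given speed by c = 3.00 × 10^8 m/s to work in units of c.)
Start: velocity of the relativistic train relative to the ground = 0.9100c.
Compose with the bullet (u' = -0.607 in the relativistic train frame): u_1 = (-0.607 + 0.910) / (1 + (-0.607)·0.910) = 0.3033/0.4479 = 0.6772.
Compose with the shard (u' = 0.707 in the bullet frame): u_2 = (0.707 + 0.677) / (1 + 0.707·0.677) = 1.3839/1.4785 = 0.9360.
Compose with the further object (u' = 0.863 in the shard frame): u_3 = (0.863 + 0.936) / (1 + 0.863·0.936) = 1.7993/1.8080 = 0.9952.
So u = 0.9952 × 3.00 × 10^8 m/s.

+2.99 × 10^8 m/s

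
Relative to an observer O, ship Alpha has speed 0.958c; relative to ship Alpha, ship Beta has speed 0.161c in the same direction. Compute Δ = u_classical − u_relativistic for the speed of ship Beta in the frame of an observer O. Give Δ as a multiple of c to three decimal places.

Δ = 0.150c

Galilean: u_cl = 0.161 + 0.958 = 1.1190.
Relativistic: u_rel = (0.161 + 0.958) / (1 + 0.161·0.958) = 1.1190/1.1542 = 0.9695.
Δ = 1.1190 − 0.9695 = 0.1495.
(The classical prediction exceeds c; the relativistic result does not.)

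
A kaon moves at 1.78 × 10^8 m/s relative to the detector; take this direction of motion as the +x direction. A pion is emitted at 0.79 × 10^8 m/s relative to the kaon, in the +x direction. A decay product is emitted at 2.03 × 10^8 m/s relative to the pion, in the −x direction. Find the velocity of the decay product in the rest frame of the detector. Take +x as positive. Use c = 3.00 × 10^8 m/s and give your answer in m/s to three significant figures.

+3.86 × 10^7 m/s

Apply u = (u' + v)/(1 + u'v/c²) successively, working outward toward the detector.
(Dividing each given speed by c = 3.00 × 10^8 m/s to work in units of c.)
Start: velocity of the kaon relative to the detector = 0.5933c.
Compose with the pion (u' = 0.263 in the kaon frame): u_1 = (0.263 + 0.593) / (1 + 0.263·0.593) = 0.8567/1.1562 = 0.7409.
Compose with the decay product (u' = -0.677 in the pion frame): u_2 = (-0.677 + 0.741) / (1 + (-0.677)·0.741) = 0.0642/0.4987 = 0.1288.
So u = 0.1288 × 3.00 × 10^8 m/s.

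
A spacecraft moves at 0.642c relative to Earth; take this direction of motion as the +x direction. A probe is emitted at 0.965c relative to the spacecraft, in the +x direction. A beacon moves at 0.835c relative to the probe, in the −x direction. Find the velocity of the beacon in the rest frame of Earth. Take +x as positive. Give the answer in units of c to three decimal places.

+0.917c

Apply u = (u' + v)/(1 + u'v/c²) successively, working outward toward Earth.
Start: velocity of the spacecraft relative to Earth = 0.6420c.
Compose with the probe (u' = 0.965 in the spacecraft frame): u_1 = (0.965 + 0.642) / (1 + 0.965·0.642) = 1.6070/1.6195 = 0.9923.
Compose with the beacon (u' = -0.835 in the probe frame): u_2 = (-0.835 + 0.992) / (1 + (-0.835)·0.992) = 0.1573/0.1715 = 0.9172.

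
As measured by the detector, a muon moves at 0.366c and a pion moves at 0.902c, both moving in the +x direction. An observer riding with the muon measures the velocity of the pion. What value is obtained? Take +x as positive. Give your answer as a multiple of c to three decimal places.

β_A = 0.366, β_B = 0.902.
Transform to A's frame with the inverse velocity-addition law: u' = (u − v)/(1 − uv/c²), taking u = β_B and v = β_A.
u' = (0.902 − 0.366) / (1 − (0.366)(0.902)) = 0.5360/0.6699 = 0.8002.

+0.800c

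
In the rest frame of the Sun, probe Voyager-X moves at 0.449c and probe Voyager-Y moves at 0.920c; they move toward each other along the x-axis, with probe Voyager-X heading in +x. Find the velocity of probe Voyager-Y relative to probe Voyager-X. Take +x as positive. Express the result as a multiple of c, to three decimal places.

-0.969c

β_A = 0.449, β_B = -0.920.
Transform to A's frame with the inverse velocity-addition law: u' = (u − v)/(1 − uv/c²), taking u = β_B and v = β_A.
u' = (-0.920 − 0.449) / (1 − (0.449)(-0.920)) = -1.3690/1.4131 = -0.9688.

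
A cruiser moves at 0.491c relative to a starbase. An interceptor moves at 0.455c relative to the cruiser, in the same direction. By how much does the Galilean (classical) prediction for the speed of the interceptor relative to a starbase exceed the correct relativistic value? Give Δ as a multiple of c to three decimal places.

Δ = 0.173c

Galilean: u_cl = 0.455 + 0.491 = 0.9460.
Relativistic: u_rel = (0.455 + 0.491) / (1 + 0.455·0.491) = 0.9460/1.2234 = 0.7733.
Δ = 0.9460 − 0.7733 = 0.1727.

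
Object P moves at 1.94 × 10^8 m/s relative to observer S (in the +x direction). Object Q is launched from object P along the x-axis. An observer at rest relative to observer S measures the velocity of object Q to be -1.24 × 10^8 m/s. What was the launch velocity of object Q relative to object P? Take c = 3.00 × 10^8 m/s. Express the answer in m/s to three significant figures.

v = 0.647c, u = -0.413c.
Invert the composition law: u' = (u − v)/(1 − uv/c²).
u' = (-0.413 − 0.647) / (1 − (-0.413)(0.647)) = -1.0600/1.2673 = -0.8364.
u' = -0.8364 × 3.00 × 10^8 m/s.

-2.51 × 10^8 m/s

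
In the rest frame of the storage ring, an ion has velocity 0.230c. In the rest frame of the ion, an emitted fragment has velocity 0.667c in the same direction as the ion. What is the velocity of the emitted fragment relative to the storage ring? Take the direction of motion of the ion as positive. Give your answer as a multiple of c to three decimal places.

With v = 0.230 and u' = 0.667 (in units of c),
u = (u' + v)/(1 + u'v/c²):
u = (0.667 + 0.230) / (1 + 0.667·0.230) = 0.8970/1.1534 = 0.7777

0.778c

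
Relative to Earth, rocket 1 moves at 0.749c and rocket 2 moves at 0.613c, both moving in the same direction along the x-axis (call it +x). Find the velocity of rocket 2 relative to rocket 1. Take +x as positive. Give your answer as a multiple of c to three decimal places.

-0.251c

β_A = 0.749, β_B = 0.613.
Transform to A's frame with the inverse velocity-addition law: u' = (u − v)/(1 − uv/c²), taking u = β_B and v = β_A.
u' = (0.613 − 0.749) / (1 − (0.749)(0.613)) = -0.1360/0.5409 = -0.2514.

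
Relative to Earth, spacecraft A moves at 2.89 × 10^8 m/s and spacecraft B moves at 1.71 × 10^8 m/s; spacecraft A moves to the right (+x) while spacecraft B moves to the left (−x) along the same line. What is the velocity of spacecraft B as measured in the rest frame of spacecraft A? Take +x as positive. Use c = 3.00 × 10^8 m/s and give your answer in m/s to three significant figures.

β_A = 0.963, β_B = -0.570 (dividing each by c = 3.00 × 10^8 m/s).
Transform to A's frame with the inverse velocity-addition law: u' = (u − v)/(1 − uv/c²), taking u = β_B and v = β_A.
u' = (-0.570 − 0.963) / (1 − (0.963)(-0.570)) = -1.5333/1.5491 = -0.9898.
u' = -0.9898 × 3.00 × 10^8 m/s.

-2.97 × 10^8 m/s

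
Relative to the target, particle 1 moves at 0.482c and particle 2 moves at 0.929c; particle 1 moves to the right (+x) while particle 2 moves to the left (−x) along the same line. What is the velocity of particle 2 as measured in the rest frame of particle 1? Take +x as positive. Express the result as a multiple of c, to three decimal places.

-0.975c

β_A = 0.482, β_B = -0.929.
Transform to A's frame with the inverse velocity-addition law: u' = (u − v)/(1 − uv/c²), taking u = β_B and v = β_A.
u' = (-0.929 − 0.482) / (1 − (0.482)(-0.929)) = -1.4110/1.4478 = -0.9746.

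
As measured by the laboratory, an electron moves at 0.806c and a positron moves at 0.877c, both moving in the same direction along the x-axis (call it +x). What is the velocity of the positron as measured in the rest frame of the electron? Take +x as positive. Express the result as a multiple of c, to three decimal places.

β_A = 0.806, β_B = 0.877.
Transform to A's frame with the inverse velocity-addition law: u' = (u − v)/(1 − uv/c²), taking u = β_B and v = β_A.
u' = (0.877 − 0.806) / (1 − (0.806)(0.877)) = 0.0710/0.2931 = 0.2422.

+0.242c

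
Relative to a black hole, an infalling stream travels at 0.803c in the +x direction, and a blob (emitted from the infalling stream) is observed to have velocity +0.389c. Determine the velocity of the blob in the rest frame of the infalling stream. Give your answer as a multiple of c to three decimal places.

Invert the composition law: u' = (u − v)/(1 − uv/c²).
u' = (0.389 − 0.803) / (1 − (0.389)(0.803)) = -0.4140/0.6876 = -0.6021.

-0.602c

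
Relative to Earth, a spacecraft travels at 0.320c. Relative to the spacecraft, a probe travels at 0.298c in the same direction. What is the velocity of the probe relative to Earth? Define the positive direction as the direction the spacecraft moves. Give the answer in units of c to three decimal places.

With v = 0.320 and u' = 0.298 (in units of c),
u = (u' + v)/(1 + u'v/c²):
u = (0.298 + 0.320) / (1 + 0.298·0.320) = 0.6180/1.0954 = 0.5642

0.564c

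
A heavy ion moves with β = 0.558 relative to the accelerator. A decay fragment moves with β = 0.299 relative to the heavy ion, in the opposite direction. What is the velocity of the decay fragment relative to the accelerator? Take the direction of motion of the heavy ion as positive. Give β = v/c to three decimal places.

With v = 0.558 and u' = -0.299 (in units of c),
u = (u' + v)/(1 + u'v/c²):
u = (-0.299 + 0.558) / (1 + (-0.299)·0.558) = 0.2590/0.8332 = 0.3109
(Galilean addition would give +0.259c.)

β = +0.311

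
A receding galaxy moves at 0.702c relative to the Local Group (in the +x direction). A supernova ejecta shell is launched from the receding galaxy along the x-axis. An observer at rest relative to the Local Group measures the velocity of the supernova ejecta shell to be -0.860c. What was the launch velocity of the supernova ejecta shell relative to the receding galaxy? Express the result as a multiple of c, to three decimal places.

Invert the composition law: u' = (u − v)/(1 − uv/c²).
u' = (-0.860 − 0.702) / (1 − (-0.860)(0.702)) = -1.5620/1.6037 = -0.9740.

-0.974c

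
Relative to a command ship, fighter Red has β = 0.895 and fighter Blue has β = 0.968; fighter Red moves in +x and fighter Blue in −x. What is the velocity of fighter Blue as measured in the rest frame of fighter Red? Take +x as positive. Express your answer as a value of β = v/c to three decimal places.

β_A = 0.895, β_B = -0.968.
Transform to A's frame with the inverse velocity-addition law: u' = (u − v)/(1 − uv/c²), taking u = β_B and v = β_A.
u' = (-0.968 − 0.895) / (1 − (0.895)(-0.968)) = -1.8630/1.8664 = -0.9982.

β = -0.998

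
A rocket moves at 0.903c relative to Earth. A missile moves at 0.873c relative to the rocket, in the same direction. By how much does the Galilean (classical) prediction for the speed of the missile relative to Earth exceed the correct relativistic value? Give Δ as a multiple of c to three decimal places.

Δ = 0.783c

Galilean: u_cl = 0.873 + 0.903 = 1.7760.
Relativistic: u_rel = (0.873 + 0.903) / (1 + 0.873·0.903) = 1.7760/1.7883 = 0.9931.
Δ = 1.7760 − 0.9931 = 0.7829.
(The classical prediction exceeds c; the relativistic result does not.)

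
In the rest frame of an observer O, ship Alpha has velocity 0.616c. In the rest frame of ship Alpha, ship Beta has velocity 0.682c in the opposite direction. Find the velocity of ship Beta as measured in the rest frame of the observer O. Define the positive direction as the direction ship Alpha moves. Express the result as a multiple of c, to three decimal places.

With v = 0.616 and u' = -0.682 (in units of c),
u = (u' + v)/(1 + u'v/c²):
u = (-0.682 + 0.616) / (1 + (-0.682)·0.616) = -0.0660/0.5799 = -0.1138

-0.114c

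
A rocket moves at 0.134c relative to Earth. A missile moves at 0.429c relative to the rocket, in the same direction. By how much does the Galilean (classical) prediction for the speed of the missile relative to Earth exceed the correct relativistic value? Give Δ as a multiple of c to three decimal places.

Δ = 0.031c

Galilean: u_cl = 0.429 + 0.134 = 0.5630.
Relativistic: u_rel = (0.429 + 0.134) / (1 + 0.429·0.134) = 0.5630/1.0575 = 0.5324.
Δ = 0.5630 − 0.5324 = 0.0306.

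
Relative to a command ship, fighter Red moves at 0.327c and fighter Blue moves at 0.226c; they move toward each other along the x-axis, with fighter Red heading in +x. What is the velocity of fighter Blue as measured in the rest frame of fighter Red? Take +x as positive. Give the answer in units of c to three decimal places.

β_A = 0.327, β_B = -0.226.
Transform to A's frame with the inverse velocity-addition law: u' = (u − v)/(1 − uv/c²), taking u = β_B and v = β_A.
u' = (-0.226 − 0.327) / (1 − (0.327)(-0.226)) = -0.5530/1.0739 = -0.5149.

-0.515c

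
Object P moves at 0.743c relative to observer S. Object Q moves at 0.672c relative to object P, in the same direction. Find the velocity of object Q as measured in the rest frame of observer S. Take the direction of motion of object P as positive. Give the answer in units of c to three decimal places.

With v = 0.743 and u' = 0.672 (in units of c),
u = (u' + v)/(1 + u'v/c²):
u = (0.672 + 0.743) / (1 + 0.672·0.743) = 1.4150/1.4993 = 0.9438
(Galilean addition would give +1.415c, exceeding c.)

0.944c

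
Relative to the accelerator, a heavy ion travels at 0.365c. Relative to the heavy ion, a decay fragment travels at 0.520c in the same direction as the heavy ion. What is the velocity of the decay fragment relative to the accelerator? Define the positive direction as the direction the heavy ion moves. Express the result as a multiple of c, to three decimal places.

With v = 0.365 and u' = 0.520 (in units of c),
u = (u' + v)/(1 + u'v/c²):
u = (0.520 + 0.365) / (1 + 0.520·0.365) = 0.8850/1.1898 = 0.7438
(Galilean addition would give +0.885c.)

0.744c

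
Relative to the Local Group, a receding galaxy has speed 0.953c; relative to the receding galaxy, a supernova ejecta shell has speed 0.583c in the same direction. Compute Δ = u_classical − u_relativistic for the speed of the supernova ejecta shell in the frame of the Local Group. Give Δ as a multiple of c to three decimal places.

Δ = 0.549c

Galilean: u_cl = 0.583 + 0.953 = 1.5360.
Relativistic: u_rel = (0.583 + 0.953) / (1 + 0.583·0.953) = 1.5360/1.5556 = 0.9874.
Δ = 1.5360 − 0.9874 = 0.5486.
(The classical prediction exceeds c; the relativistic result does not.)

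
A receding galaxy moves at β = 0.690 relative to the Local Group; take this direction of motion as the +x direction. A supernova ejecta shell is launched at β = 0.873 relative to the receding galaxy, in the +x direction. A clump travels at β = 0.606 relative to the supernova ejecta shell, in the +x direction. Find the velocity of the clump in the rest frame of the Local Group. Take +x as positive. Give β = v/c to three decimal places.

Apply u = (u' + v)/(1 + u'v/c²) successively, working outward toward the Local Group.
Start: velocity of the receding galaxy relative to the Local Group = 0.6900c.
Compose with the supernova ejecta shell (u' = 0.873 in the receding galaxy frame): u_1 = (0.873 + 0.690) / (1 + 0.873·0.690) = 1.5630/1.6024 = 0.9754.
Compose with the clump (u' = 0.606 in the supernova ejecta shell frame): u_2 = (0.606 + 0.975) / (1 + 0.606·0.975) = 1.5814/1.5911 = 0.9939.

β = 0.994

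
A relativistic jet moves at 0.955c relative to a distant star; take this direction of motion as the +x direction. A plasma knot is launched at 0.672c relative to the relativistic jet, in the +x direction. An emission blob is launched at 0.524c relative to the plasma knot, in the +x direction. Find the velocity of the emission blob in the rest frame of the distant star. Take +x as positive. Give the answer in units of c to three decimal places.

Apply u = (u' + v)/(1 + u'v/c²) successively, working outward toward the distant star.
Start: velocity of the relativistic jet relative to the distant star = 0.9550c.
Compose with the plasma knot (u' = 0.672 in the relativistic jet frame): u_1 = (0.672 + 0.955) / (1 + 0.672·0.955) = 1.6270/1.6418 = 0.9910.
Compose with the emission blob (u' = 0.524 in the plasma knot frame): u_2 = (0.524 + 0.991) / (1 + 0.524·0.991) = 1.5150/1.5193 = 0.9972.

0.997c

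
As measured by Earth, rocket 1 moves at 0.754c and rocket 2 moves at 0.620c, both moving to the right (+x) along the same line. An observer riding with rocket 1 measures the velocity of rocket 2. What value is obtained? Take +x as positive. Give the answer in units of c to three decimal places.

β_A = 0.754, β_B = 0.620.
Transform to A's frame with the inverse velocity-addition law: u' = (u − v)/(1 − uv/c²), taking u = β_B and v = β_A.
u' = (0.620 − 0.754) / (1 − (0.754)(0.620)) = -0.1340/0.5325 = -0.2516.

-0.252c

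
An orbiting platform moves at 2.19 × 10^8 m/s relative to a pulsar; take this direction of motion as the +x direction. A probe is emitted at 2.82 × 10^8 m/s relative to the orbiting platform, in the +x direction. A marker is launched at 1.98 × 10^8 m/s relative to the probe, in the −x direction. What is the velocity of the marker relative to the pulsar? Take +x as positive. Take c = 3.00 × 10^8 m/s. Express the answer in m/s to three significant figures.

Apply u = (u' + v)/(1 + u'v/c²) successively, working outward toward the pulsar.
(Dividing each given speed by c = 3.00 × 10^8 m/s to work in units of c.)
Start: velocity of the orbiting platform relative to the pulsar = 0.7300c.
Compose with the probe (u' = 0.940 in the orbiting platform frame): u_1 = (0.940 + 0.730) / (1 + 0.940·0.730) = 1.6700/1.6862 = 0.9904.
Compose with the marker (u' = -0.660 in the probe frame): u_2 = (-0.660 + 0.990) / (1 + (-0.660)·0.990) = 0.3304/0.3463 = 0.9540.
So u = 0.9540 × 3.00 × 10^8 m/s.

+2.86 × 10^8 m/s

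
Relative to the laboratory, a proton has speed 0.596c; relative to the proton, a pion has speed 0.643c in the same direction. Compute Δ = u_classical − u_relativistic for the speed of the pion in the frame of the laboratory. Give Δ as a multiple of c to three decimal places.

Galilean: u_cl = 0.643 + 0.596 = 1.2390.
Relativistic: u_rel = (0.643 + 0.596) / (1 + 0.643·0.596) = 1.2390/1.3832 = 0.8957.
Δ = 1.2390 − 0.8957 = 0.3433.
(The classical prediction exceeds c; the relativistic result does not.)

Δ = 0.343c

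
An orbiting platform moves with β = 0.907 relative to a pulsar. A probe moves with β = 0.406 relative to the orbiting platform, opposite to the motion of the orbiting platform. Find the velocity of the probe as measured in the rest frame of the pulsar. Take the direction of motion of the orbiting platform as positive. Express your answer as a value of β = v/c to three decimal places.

β = +0.793

With v = 0.907 and u' = -0.406 (in units of c),
u = (u' + v)/(1 + u'v/c²):
u = (-0.406 + 0.907) / (1 + (-0.406)·0.907) = 0.5010/0.6318 = 0.7930
(Galilean addition would give +0.501c.)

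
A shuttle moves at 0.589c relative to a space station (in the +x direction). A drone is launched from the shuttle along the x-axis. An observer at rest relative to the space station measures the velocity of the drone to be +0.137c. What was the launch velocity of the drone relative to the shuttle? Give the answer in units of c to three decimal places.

-0.492c

Invert the composition law: u' = (u − v)/(1 − uv/c²).
u' = (0.137 − 0.589) / (1 − (0.137)(0.589)) = -0.4520/0.9193 = -0.4917.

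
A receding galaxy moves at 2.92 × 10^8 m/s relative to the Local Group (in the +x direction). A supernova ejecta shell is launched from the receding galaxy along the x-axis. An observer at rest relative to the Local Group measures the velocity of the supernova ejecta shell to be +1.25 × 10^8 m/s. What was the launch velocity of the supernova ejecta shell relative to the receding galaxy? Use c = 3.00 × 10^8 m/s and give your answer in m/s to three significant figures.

-2.81 × 10^8 m/s

v = 0.973c, u = 0.417c.
Invert the composition law: u' = (u − v)/(1 − uv/c²).
u' = (0.417 − 0.973) / (1 − (0.417)(0.973)) = -0.5567/0.5944 = -0.9364.
u' = -0.9364 × 3.00 × 10^8 m/s.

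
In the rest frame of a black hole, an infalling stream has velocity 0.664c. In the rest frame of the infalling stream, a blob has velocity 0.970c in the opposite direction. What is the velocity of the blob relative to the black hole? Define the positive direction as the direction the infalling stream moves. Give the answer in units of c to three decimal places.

With v = 0.664 and u' = -0.970 (in units of c),
u = (u' + v)/(1 + u'v/c²):
u = (-0.970 + 0.664) / (1 + (-0.970)·0.664) = -0.3060/0.3559 = -0.8597

-0.860c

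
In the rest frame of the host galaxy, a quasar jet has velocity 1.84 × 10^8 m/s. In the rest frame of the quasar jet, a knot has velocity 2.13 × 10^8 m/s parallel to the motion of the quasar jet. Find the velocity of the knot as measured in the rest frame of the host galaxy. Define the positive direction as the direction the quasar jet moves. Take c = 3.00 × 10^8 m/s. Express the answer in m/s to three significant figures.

In units of c (dividing by 3.00 × 10^8 m/s): v = 0.613, u' = 0.710.
u = (u' + v)/(1 + u'v/c²):
u = (0.710 + 0.613) / (1 + 0.710·0.613) = 1.3233/1.4355 = 0.9219
Converting back: u = 0.9219 × 3.00 × 10^8 m/s.

2.77 × 10^8 m/s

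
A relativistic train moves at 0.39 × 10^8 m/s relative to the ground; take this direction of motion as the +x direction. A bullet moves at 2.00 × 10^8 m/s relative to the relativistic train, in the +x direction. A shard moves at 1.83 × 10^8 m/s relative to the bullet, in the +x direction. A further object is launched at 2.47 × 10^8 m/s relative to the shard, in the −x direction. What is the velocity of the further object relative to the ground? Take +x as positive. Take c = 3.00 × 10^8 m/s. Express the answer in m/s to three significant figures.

Apply u = (u' + v)/(1 + u'v/c²) successively, working outward toward the ground.
(Dividing each given speed by c = 3.00 × 10^8 m/s to work in units of c.)
Start: velocity of the relativistic train relative to the ground = 0.1300c.
Compose with the bullet (u' = 0.667 in the relativistic train frame): u_1 = (0.667 + 0.130) / (1 + 0.667·0.130) = 0.7967/1.0867 = 0.7331.
Compose with the shard (u' = 0.610 in the bullet frame): u_2 = (0.610 + 0.733) / (1 + 0.610·0.733) = 1.3431/1.4472 = 0.9281.
Compose with the further object (u' = -0.823 in the shard frame): u_3 = (-0.823 + 0.928) / (1 + (-0.823)·0.928) = 0.1047/0.2359 = 0.4441.
So u = 0.4441 × 3.00 × 10^8 m/s.

+1.33 × 10^8 m/s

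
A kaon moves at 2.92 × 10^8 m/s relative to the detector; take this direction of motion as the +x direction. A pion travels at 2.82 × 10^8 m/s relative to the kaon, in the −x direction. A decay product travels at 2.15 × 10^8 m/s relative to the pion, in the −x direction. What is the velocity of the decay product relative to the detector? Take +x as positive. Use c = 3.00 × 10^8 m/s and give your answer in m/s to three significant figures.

Apply u = (u' + v)/(1 + u'v/c²) successively, working outward toward the detector.
(Dividing each given speed by c = 3.00 × 10^8 m/s to work in units of c.)
Start: velocity of the kaon relative to the detector = 0.9733c.
Compose with the pion (u' = -0.940 in the kaon frame): u_1 = (-0.940 + 0.973) / (1 + (-0.940)·0.973) = 0.0333/0.0851 = 0.3918.
Compose with the decay product (u' = -0.717 in the pion frame): u_2 = (-0.717 + 0.392) / (1 + (-0.717)·0.392) = -0.3248/0.7192 = -0.4517.
So u = -0.4517 × 3.00 × 10^8 m/s.

-1.35 × 10^8 m/s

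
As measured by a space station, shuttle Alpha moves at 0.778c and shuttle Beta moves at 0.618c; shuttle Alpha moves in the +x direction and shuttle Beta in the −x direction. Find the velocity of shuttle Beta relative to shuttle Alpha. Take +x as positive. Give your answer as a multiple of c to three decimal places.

β_A = 0.778, β_B = -0.618.
Transform to A's frame with the inverse velocity-addition law: u' = (u − v)/(1 − uv/c²), taking u = β_B and v = β_A.
u' = (-0.618 − 0.778) / (1 − (0.778)(-0.618)) = -1.3960/1.4808 = -0.9427.

-0.943c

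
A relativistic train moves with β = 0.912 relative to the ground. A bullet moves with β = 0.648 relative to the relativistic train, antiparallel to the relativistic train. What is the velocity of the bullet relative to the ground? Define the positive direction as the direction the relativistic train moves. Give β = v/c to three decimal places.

β = +0.645

With v = 0.912 and u' = -0.648 (in units of c),
u = (u' + v)/(1 + u'v/c²):
u = (-0.648 + 0.912) / (1 + (-0.648)·0.912) = 0.2640/0.4090 = 0.6454
(Galilean addition would give +0.264c.)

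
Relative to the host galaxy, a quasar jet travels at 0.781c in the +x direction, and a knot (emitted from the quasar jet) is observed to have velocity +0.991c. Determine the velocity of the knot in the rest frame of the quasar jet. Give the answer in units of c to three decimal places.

Invert the composition law: u' = (u − v)/(1 − uv/c²).
u' = (0.991 − 0.781) / (1 − (0.991)(0.781)) = 0.2100/0.2260 = 0.9291.

+0.929c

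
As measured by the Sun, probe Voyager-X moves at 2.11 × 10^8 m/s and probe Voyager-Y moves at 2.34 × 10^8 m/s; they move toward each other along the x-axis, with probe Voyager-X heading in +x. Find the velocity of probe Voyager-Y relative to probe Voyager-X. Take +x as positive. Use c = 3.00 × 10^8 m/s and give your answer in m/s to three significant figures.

β_A = 0.703, β_B = -0.780 (dividing each by c = 3.00 × 10^8 m/s).
Transform to A's frame with the inverse velocity-addition law: u' = (u − v)/(1 − uv/c²), taking u = β_B and v = β_A.
u' = (-0.780 − 0.703) / (1 − (0.703)(-0.780)) = -1.4833/1.5486 = -0.9579.
u' = -0.9579 × 3.00 × 10^8 m/s.

-2.87 × 10^8 m/s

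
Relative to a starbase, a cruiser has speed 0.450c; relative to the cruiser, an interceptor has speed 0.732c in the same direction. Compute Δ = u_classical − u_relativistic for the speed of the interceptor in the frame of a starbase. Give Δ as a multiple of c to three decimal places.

Δ = 0.293c

Galilean: u_cl = 0.732 + 0.450 = 1.1820.
Relativistic: u_rel = (0.732 + 0.450) / (1 + 0.732·0.450) = 1.1820/1.3294 = 0.8891.
Δ = 1.1820 − 0.8891 = 0.2929.
(The classical prediction exceeds c; the relativistic result does not.)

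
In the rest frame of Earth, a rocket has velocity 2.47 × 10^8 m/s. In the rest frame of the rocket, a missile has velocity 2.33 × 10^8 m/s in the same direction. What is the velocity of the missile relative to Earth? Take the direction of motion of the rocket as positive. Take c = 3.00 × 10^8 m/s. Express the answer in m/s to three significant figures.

2.93 × 10^8 m/s

In units of c (dividing by 3.00 × 10^8 m/s): v = 0.823, u' = 0.777.
u = (u' + v)/(1 + u'v/c²):
u = (0.777 + 0.823) / (1 + 0.777·0.823) = 1.6000/1.6395 = 0.9759
Converting back: u = 0.9759 × 3.00 × 10^8 m/s.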